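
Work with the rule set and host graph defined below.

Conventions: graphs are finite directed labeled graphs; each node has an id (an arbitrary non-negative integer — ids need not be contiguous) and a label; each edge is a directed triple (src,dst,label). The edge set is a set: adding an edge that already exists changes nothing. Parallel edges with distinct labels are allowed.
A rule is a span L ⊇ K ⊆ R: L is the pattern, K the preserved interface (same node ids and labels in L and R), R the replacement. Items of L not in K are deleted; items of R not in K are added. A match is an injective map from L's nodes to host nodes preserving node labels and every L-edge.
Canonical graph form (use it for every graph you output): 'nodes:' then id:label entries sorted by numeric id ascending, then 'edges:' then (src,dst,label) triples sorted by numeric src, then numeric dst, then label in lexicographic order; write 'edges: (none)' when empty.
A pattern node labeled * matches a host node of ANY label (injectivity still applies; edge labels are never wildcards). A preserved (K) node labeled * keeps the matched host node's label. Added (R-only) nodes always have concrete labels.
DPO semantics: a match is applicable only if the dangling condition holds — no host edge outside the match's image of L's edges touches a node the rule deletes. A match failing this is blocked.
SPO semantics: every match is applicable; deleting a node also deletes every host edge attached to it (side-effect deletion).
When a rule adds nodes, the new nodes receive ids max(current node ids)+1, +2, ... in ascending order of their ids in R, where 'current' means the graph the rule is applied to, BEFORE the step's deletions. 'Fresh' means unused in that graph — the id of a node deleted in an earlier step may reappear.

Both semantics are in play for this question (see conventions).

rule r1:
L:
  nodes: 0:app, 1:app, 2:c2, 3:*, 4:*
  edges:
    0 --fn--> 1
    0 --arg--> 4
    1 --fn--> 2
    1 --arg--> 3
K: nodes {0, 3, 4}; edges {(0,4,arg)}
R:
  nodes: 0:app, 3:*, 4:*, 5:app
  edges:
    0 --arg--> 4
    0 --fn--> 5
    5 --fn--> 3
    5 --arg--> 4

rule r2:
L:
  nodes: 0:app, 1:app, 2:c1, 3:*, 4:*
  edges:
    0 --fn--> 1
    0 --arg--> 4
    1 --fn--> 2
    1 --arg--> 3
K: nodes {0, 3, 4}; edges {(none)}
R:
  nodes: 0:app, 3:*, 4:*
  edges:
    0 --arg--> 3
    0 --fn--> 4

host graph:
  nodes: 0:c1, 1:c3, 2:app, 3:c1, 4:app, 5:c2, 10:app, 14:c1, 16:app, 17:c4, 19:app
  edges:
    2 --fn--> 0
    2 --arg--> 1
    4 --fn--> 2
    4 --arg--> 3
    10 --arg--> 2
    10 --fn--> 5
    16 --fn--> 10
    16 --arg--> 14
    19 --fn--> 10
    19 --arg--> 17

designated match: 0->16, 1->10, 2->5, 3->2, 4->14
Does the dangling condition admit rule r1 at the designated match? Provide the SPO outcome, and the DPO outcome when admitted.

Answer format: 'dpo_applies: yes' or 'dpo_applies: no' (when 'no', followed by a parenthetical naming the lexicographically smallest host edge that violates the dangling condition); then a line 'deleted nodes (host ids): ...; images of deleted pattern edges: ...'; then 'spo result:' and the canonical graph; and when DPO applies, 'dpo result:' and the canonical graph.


dpo_applies: no
(the rule deletes node 10, which keeps host edge (19,10,fn) outside the match image — the dangling condition fails, DPO blocks; SPO proceeds and side-deletes such edges)
deleted nodes (host ids): 5, 10; images of deleted pattern edges: (10,2,arg); (10,5,fn); (16,10,fn)
spo result:
nodes: 0:c1, 1:c3, 2:app, 3:c1, 4:app, 14:c1, 16:app, 17:c4, 19:app, 20:app
edges: (2,0,fn); (2,1,arg); (4,2,fn); (4,3,arg); (16,14,arg); (16,20,fn); (19,17,arg); (20,2,fn); (20,14,arg)


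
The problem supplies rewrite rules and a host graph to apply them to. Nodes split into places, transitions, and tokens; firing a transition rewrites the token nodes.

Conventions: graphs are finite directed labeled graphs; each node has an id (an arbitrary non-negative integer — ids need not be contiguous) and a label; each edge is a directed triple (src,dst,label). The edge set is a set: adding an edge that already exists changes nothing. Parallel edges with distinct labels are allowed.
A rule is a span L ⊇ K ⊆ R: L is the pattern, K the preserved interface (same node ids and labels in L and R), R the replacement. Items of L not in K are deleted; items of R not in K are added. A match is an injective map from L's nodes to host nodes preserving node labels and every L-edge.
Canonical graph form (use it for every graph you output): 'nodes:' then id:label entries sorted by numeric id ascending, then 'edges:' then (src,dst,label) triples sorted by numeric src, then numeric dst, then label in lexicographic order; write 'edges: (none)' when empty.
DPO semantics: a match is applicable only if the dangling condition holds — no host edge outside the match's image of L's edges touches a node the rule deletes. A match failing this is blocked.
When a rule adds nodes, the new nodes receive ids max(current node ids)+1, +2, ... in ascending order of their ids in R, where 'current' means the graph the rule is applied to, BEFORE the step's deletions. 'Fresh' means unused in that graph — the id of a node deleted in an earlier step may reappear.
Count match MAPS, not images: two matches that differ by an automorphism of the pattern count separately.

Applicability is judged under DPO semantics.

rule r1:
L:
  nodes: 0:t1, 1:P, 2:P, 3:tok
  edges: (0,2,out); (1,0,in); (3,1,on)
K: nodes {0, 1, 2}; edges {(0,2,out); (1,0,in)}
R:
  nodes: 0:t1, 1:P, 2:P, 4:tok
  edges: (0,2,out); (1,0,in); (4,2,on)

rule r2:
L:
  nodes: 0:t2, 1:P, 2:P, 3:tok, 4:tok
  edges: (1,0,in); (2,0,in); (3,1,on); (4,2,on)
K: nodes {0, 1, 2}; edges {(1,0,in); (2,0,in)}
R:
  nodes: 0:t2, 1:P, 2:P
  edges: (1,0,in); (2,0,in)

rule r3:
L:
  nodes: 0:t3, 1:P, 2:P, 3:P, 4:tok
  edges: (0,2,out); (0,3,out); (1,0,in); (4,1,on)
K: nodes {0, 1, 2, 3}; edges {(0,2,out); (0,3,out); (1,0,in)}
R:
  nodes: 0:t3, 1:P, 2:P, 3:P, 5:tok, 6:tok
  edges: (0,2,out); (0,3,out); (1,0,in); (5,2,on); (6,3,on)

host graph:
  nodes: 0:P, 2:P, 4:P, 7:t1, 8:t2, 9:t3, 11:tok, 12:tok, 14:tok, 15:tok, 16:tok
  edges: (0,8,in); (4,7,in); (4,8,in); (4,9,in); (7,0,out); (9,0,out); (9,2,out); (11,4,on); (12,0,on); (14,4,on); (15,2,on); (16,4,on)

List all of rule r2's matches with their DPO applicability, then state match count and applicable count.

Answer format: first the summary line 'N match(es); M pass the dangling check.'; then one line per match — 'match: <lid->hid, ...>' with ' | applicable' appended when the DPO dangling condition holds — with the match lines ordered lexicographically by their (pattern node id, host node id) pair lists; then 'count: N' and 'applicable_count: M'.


6 match(es); 6 pass the dangling check.
match: 0->8, 1->0, 2->4, 3->12, 4->11 | applicable
match: 0->8, 1->0, 2->4, 3->12, 4->14 | applicable
match: 0->8, 1->0, 2->4, 3->12, 4->16 | applicable
match: 0->8, 1->4, 2->0, 3->11, 4->12 | applicable
match: 0->8, 1->4, 2->0, 3->14, 4->12 | applicable
match: 0->8, 1->4, 2->0, 3->16, 4->12 | applicable
count: 6
applicable_count: 6


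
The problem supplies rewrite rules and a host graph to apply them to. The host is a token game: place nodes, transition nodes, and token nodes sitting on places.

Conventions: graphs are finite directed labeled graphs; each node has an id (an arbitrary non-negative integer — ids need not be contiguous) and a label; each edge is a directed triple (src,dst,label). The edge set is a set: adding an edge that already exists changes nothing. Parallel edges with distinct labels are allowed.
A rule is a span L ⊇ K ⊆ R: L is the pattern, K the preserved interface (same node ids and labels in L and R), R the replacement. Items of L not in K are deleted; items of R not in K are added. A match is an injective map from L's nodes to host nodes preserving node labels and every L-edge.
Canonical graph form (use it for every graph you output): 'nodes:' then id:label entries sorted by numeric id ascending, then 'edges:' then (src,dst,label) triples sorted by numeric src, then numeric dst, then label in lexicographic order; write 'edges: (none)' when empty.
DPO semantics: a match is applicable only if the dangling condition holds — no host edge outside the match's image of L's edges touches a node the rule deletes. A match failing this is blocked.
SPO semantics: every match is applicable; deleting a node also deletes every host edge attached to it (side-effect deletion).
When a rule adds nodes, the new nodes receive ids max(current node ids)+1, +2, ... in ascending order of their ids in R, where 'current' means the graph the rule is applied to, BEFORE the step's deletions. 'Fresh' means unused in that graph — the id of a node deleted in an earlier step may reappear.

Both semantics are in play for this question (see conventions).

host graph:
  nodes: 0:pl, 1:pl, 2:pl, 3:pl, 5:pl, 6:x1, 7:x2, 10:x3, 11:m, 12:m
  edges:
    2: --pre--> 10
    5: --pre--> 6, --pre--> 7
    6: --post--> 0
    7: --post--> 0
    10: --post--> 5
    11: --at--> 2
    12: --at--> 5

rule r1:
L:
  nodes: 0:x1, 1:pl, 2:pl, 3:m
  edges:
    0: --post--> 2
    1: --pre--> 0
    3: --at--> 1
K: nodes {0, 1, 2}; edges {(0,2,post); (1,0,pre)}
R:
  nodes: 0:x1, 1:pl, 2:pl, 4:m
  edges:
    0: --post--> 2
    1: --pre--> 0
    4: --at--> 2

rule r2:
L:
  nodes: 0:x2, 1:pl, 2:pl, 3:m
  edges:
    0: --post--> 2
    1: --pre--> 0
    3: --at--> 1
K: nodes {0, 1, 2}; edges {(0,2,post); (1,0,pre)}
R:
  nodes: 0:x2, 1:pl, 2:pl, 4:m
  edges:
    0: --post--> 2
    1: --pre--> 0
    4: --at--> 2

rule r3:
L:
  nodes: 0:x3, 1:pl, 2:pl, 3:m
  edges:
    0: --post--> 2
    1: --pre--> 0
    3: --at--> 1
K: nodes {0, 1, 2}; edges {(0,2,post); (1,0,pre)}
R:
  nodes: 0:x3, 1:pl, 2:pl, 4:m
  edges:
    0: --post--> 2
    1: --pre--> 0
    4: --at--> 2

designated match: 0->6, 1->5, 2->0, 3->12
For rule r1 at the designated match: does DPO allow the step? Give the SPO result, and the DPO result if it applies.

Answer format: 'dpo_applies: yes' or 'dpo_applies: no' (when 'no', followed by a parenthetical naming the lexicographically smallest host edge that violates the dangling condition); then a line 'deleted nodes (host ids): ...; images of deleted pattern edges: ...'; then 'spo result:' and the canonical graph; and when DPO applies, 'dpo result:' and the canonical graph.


dpo_applies: yes
deleted nodes (host ids): 12; images of deleted pattern edges: (12,5,at)
spo result:
nodes: 0:pl, 1:pl, 2:pl, 3:pl, 5:pl, 6:x1, 7:x2, 10:x3, 11:m, 13:m
edges: (2,10,pre); (5,6,pre); (5,7,pre); (6,0,post); (7,0,post); (10,5,post); (11,2,at); (13,0,at)
dpo result:
nodes: 0:pl, 1:pl, 2:pl, 3:pl, 5:pl, 6:x1, 7:x2, 10:x3, 11:m, 13:m
edges: (2,10,pre); (5,6,pre); (5,7,pre); (6,0,post); (7,0,post); (10,5,post); (11,2,at); (13,0,at)


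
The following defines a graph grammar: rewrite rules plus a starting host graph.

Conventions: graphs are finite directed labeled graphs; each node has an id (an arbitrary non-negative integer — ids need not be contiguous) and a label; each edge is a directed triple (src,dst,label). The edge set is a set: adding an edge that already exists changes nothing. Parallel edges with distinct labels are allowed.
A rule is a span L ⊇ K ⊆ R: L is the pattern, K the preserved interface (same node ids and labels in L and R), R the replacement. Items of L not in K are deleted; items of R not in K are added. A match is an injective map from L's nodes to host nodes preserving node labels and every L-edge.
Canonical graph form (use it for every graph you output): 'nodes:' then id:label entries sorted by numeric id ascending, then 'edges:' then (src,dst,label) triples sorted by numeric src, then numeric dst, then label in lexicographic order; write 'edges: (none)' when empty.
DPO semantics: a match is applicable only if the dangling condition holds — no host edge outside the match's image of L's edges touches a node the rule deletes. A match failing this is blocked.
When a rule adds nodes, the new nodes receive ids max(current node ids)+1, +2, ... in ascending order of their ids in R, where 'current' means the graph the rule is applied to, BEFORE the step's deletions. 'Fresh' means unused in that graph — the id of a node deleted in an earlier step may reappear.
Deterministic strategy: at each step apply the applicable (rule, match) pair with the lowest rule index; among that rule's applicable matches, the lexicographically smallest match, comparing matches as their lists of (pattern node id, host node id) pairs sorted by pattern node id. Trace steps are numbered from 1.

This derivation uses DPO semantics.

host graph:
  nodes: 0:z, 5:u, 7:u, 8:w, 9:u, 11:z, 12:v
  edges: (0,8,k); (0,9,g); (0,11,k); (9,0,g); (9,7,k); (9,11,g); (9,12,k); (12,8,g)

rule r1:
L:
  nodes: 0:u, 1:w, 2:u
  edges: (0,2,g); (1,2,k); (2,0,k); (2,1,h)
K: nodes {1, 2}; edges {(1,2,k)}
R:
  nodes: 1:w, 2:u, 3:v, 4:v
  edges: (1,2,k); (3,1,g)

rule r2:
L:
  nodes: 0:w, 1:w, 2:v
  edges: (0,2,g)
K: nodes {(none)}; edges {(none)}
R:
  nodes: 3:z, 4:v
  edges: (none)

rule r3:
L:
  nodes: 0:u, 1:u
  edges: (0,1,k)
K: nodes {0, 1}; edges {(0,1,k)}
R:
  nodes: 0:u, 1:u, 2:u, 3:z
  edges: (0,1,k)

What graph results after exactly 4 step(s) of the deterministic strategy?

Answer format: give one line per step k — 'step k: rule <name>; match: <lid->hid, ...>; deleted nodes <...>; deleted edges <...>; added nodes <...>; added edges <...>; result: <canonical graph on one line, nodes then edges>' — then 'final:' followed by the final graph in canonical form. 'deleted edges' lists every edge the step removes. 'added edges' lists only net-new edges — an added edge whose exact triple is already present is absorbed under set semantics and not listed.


step 1: rule r3; match: 0->9, 1->7; deleted nodes (none); deleted edges (none); added nodes 13, 14; added edges (none); result: nodes: 0:z, 5:u, 7:u, 8:w, 9:u, 11:z, 12:v, 13:u, 14:z edges: (0,8,k); (0,9,g); (0,11,k); (9,0,g); (9,7,k); (9,11,g); (9,12,k); (12,8,g)
step 2: rule r3; match: 0->9, 1->7; deleted nodes (none); deleted edges (none); added nodes 15, 16; added edges (none); result: nodes: 0:z, 5:u, 7:u, 8:w, 9:u, 11:z, 12:v, 13:u, 14:z, 15:u, 16:z edges: (0,8,k); (0,9,g); (0,11,k); (9,0,g); (9,7,k); (9,11,g); (9,12,k); (12,8,g)
step 3: rule r3; match: 0->9, 1->7; deleted nodes (none); deleted edges (none); added nodes 17, 18; added edges (none); result: nodes: 0:z, 5:u, 7:u, 8:w, 9:u, 11:z, 12:v, 13:u, 14:z, 15:u, 16:z, 17:u, 18:z edges: (0,8,k); (0,9,g); (0,11,k); (9,0,g); (9,7,k); (9,11,g); (9,12,k); (12,8,g)
step 4: rule r3; match: 0->9, 1->7; deleted nodes (none); deleted edges (none); added nodes 19, 20; added edges (none); result: nodes: 0:z, 5:u, 7:u, 8:w, 9:u, 11:z, 12:v, 13:u, 14:z, 15:u, 16:z, 17:u, 18:z, 19:u, 20:z edges: (0,8,k); (0,9,g); (0,11,k); (9,0,g); (9,7,k); (9,11,g); (9,12,k); (12,8,g)
final:
nodes: 0:z, 5:u, 7:u, 8:w, 9:u, 11:z, 12:v, 13:u, 14:z, 15:u, 16:z, 17:u, 18:z, 19:u, 20:z
edges: (0,8,k); (0,9,g); (0,11,k); (9,0,g); (9,7,k); (9,11,g); (9,12,k); (12,8,g)


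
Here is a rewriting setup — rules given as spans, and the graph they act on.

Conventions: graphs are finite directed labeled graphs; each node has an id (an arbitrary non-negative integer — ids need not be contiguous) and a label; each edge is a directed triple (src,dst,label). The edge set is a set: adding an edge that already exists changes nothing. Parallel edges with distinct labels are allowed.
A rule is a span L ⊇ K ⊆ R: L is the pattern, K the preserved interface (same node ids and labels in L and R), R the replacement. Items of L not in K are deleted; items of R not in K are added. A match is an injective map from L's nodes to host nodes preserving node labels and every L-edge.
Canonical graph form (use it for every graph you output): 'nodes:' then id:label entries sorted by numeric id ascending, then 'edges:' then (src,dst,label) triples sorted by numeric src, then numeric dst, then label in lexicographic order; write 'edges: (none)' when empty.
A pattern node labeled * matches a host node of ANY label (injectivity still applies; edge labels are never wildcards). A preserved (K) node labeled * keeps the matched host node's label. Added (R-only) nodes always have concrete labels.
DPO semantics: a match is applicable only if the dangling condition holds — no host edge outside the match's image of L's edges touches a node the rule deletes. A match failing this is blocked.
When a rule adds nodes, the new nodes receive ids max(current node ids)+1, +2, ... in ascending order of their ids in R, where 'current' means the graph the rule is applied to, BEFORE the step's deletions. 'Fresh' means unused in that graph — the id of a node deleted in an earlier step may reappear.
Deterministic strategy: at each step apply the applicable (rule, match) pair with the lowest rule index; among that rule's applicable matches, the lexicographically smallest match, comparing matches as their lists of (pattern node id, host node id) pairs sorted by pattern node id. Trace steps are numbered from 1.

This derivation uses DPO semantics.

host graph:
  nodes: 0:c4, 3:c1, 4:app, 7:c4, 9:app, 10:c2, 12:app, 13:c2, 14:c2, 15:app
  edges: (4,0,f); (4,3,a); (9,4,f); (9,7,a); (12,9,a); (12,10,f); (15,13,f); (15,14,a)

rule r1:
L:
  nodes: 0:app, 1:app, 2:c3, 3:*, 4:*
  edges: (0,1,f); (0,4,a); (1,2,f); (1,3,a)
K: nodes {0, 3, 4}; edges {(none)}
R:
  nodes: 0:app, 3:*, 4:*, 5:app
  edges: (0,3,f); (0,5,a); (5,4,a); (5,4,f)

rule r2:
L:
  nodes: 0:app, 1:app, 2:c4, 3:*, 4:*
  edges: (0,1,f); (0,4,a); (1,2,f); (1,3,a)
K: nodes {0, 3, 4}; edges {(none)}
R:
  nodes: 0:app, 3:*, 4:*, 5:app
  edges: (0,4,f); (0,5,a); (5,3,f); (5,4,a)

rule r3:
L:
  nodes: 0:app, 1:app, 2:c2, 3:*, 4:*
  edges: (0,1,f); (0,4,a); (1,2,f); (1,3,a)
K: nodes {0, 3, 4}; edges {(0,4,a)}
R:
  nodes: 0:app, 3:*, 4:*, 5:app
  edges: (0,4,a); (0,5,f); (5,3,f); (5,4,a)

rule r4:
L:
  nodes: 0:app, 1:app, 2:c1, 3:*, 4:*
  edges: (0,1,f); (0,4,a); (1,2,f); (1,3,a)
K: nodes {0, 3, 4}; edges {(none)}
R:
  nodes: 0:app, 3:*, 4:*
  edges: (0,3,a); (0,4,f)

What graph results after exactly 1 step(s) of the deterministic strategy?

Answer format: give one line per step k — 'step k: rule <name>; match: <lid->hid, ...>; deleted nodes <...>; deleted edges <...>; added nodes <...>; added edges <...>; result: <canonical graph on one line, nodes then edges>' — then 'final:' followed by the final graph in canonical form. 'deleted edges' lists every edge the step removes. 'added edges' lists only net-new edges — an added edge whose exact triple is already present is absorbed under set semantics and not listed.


step 1: rule r2; match: 0->9, 1->4, 2->0, 3->3, 4->7; deleted nodes 0, 4; deleted edges (4,0,f); (4,3,a); (9,4,f); (9,7,a); added nodes 16; added edges (9,7,f); (9,16,a); (16,3,f); (16,7,a); result: nodes: 3:c1, 7:c4, 9:app, 10:c2, 12:app, 13:c2, 14:c2, 15:app, 16:app edges: (9,7,f); (9,16,a); (12,9,a); (12,10,f); (15,13,f); (15,14,a); (16,3,f); (16,7,a)
final:
nodes: 3:c1, 7:c4, 9:app, 10:c2, 12:app, 13:c2, 14:c2, 15:app, 16:app
edges: (9,7,f); (9,16,a); (12,9,a); (12,10,f); (15,13,f); (15,14,a); (16,3,f); (16,7,a)


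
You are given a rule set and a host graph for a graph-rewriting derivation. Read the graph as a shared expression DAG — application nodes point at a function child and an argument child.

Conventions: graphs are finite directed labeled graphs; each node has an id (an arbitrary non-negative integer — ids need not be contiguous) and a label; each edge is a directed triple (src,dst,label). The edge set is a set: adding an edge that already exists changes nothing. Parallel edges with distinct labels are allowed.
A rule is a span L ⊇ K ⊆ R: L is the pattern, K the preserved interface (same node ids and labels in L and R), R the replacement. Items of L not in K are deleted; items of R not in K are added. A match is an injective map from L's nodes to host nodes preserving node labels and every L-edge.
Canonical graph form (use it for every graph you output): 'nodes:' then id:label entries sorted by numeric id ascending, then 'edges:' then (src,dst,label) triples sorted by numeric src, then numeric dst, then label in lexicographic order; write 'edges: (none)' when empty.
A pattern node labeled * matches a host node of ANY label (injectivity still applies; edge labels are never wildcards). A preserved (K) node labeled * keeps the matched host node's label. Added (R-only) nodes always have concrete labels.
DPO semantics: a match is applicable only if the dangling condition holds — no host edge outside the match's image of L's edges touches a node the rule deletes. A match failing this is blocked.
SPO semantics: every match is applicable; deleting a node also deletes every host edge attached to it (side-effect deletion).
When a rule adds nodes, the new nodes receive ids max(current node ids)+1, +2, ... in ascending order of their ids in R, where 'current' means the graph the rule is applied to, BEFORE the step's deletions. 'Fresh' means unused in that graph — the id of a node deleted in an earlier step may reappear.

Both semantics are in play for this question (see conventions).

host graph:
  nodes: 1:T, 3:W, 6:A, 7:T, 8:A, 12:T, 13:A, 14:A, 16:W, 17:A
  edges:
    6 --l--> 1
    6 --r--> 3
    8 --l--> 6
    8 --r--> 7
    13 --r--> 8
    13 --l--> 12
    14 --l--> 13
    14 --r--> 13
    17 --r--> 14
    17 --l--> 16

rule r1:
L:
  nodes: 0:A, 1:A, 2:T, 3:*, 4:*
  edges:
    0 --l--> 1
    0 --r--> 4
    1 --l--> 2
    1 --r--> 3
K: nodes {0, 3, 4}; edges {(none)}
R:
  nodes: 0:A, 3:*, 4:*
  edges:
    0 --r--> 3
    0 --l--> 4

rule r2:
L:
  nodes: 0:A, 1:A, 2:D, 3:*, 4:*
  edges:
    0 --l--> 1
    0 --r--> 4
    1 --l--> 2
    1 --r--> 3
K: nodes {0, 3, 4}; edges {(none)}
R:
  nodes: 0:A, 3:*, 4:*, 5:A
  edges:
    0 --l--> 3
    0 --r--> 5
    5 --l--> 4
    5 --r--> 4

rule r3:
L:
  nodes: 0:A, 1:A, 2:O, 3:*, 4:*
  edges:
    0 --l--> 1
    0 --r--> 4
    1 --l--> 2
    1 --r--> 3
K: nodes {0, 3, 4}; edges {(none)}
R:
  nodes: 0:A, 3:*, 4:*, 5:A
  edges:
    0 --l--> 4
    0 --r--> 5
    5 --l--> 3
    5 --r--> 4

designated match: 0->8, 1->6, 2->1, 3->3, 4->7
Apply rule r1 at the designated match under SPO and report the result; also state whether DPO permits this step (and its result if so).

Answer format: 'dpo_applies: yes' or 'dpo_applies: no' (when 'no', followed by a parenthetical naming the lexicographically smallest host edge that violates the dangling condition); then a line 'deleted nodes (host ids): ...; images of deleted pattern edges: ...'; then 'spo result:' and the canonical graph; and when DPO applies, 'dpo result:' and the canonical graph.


dpo_applies: yes
deleted nodes (host ids): 1, 6; images of deleted pattern edges: (6,1,l); (6,3,r); (8,6,l); (8,7,r)
spo result:
nodes: 3:W, 7:T, 8:A, 12:T, 13:A, 14:A, 16:W, 17:A
edges: (8,3,r); (8,7,l); (13,8,r); (13,12,l); (14,13,l); (14,13,r); (17,14,r); (17,16,l)
dpo result:
nodes: 3:W, 7:T, 8:A, 12:T, 13:A, 14:A, 16:W, 17:A
edges: (8,3,r); (8,7,l); (13,8,r); (13,12,l); (14,13,l); (14,13,r); (17,14,r); (17,16,l)


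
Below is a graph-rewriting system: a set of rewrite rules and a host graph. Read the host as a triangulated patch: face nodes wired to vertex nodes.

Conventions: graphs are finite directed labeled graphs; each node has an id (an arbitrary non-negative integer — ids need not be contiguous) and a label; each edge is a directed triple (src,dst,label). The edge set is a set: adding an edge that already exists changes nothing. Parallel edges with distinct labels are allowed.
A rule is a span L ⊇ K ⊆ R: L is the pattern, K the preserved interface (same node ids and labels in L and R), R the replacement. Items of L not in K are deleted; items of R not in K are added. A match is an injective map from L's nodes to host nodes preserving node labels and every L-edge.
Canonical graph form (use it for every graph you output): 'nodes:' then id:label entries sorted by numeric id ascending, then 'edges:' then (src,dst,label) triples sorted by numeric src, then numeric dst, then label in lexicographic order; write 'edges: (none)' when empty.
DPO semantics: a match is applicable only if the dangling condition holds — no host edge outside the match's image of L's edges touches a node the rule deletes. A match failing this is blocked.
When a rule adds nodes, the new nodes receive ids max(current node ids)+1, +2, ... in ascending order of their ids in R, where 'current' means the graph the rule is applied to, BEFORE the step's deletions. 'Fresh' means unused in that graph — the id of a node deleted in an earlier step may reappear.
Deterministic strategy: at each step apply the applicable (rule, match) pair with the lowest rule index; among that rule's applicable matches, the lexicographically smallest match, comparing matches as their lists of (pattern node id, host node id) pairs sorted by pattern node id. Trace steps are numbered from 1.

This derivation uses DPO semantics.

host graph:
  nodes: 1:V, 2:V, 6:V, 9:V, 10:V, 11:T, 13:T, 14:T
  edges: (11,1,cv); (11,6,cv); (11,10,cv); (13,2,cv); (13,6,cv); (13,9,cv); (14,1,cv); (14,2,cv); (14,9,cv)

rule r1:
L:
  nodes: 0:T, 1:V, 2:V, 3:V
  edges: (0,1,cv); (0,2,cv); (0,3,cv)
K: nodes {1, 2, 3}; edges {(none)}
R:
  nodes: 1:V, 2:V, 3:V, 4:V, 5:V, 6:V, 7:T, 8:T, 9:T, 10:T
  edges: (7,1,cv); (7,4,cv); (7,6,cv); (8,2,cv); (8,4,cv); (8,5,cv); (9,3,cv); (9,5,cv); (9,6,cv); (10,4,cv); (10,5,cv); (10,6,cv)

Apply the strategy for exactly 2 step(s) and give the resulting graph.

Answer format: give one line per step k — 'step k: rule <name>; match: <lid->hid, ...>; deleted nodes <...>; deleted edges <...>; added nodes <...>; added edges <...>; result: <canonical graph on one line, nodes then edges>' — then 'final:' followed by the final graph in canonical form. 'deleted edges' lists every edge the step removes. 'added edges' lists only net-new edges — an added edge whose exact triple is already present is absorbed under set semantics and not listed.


step 1: rule r1; match: 0->11, 1->1, 2->6, 3->10; deleted nodes 11; deleted edges (11,1,cv); (11,6,cv); (11,10,cv); added nodes 15, 16, 17, 18, 19, 20, 21; added edges (18,1,cv); (18,15,cv); (18,17,cv); (19,6,cv); (19,15,cv); (19,16,cv); (20,10,cv); (20,16,cv); (20,17,cv); (21,15,cv); (21,16,cv); (21,17,cv); result: nodes: 1:V, 2:V, 6:V, 9:V, 10:V, 13:T, 14:T, 15:V, 16:V, 17:V, 18:T, 19:T, 20:T, 21:T edges: (13,2,cv); (13,6,cv); (13,9,cv); (14,1,cv); (14,2,cv); (14,9,cv); (18,1,cv); (18,15,cv); (18,17,cv); (19,6,cv); (19,15,cv); (19,16,cv); (20,10,cv); (20,16,cv); (20,17,cv); (21,15,cv); (21,16,cv); (21,17,cv)
step 2: rule r1; match: 0->13, 1->2, 2->6, 3->9; deleted nodes 13; deleted edges (13,2,cv); (13,6,cv); (13,9,cv); added nodes 22, 23, 24, 25, 26, 27, 28; added edges (25,2,cv); (25,22,cv); (25,24,cv); (26,6,cv); (26,22,cv); (26,23,cv); (27,9,cv); (27,23,cv); (27,24,cv); (28,22,cv); (28,23,cv); (28,24,cv); result: nodes: 1:V, 2:V, 6:V, 9:V, 10:V, 14:T, 15:V, 16:V, 17:V, 18:T, 19:T, 20:T, 21:T, 22:V, 23:V, 24:V, 25:T, 26:T, 27:T, 28:T edges: (14,1,cv); (14,2,cv); (14,9,cv); (18,1,cv); (18,15,cv); (18,17,cv); (19,6,cv); (19,15,cv); (19,16,cv); (20,10,cv); (20,16,cv); (20,17,cv); (21,15,cv); (21,16,cv); (21,17,cv); (25,2,cv); (25,22,cv); (25,24,cv); (26,6,cv); (26,22,cv); (26,23,cv); (27,9,cv); (27,23,cv); (27,24,cv); (28,22,cv); (28,23,cv); (28,24,cv)
final:
nodes: 1:V, 2:V, 6:V, 9:V, 10:V, 14:T, 15:V, 16:V, 17:V, 18:T, 19:T, 20:T, 21:T, 22:V, 23:V, 24:V, 25:T, 26:T, 27:T, 28:T
edges: (14,1,cv); (14,2,cv); (14,9,cv); (18,1,cv); (18,15,cv); (18,17,cv); (19,6,cv); (19,15,cv); (19,16,cv); (20,10,cv); (20,16,cv); (20,17,cv); (21,15,cv); (21,16,cv); (21,17,cv); (25,2,cv); (25,22,cv); (25,24,cv); (26,6,cv); (26,22,cv); (26,23,cv); (27,9,cv); (27,23,cv); (27,24,cv); (28,22,cv); (28,23,cv); (28,24,cv)


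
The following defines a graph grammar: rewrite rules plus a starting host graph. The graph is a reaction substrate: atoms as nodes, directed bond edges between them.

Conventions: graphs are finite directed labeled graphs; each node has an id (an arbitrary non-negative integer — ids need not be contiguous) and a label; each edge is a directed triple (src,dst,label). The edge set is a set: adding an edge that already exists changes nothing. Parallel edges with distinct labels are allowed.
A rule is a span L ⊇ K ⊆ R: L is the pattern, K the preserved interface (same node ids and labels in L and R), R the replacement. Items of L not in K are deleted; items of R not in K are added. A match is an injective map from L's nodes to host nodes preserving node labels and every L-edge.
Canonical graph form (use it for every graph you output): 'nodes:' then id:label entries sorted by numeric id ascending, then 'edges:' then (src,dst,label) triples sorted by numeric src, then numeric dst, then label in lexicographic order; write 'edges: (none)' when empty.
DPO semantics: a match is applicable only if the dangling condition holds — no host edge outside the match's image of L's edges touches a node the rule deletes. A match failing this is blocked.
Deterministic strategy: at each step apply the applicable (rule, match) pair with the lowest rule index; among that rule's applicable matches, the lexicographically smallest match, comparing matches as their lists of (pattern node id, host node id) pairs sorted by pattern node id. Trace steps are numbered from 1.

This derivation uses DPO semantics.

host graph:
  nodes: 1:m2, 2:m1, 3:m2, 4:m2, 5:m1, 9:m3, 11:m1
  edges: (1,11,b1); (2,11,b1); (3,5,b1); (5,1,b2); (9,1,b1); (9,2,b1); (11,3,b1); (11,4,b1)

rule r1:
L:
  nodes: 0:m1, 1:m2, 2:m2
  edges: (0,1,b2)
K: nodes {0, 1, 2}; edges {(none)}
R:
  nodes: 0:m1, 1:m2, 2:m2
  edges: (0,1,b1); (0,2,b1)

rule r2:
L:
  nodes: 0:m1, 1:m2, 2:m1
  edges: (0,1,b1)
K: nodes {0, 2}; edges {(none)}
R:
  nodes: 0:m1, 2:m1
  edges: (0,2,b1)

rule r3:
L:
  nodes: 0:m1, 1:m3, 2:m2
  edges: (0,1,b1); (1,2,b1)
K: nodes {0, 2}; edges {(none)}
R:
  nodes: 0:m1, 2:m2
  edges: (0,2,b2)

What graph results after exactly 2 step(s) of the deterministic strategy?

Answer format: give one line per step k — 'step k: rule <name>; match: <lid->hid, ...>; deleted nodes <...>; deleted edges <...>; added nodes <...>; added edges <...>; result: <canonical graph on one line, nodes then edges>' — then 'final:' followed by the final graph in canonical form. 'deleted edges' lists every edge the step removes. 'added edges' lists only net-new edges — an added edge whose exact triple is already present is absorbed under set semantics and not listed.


step 1: rule r1; match: 0->5, 1->1, 2->3; deleted nodes (none); deleted edges (5,1,b2); added nodes (none); added edges (5,1,b1); (5,3,b1); result: nodes: 1:m2, 2:m1, 3:m2, 4:m2, 5:m1, 9:m3, 11:m1 edges: (1,11,b1); (2,11,b1); (3,5,b1); (5,1,b1); (5,3,b1); (9,1,b1); (9,2,b1); (11,3,b1); (11,4,b1)
step 2: rule r2; match: 0->11, 1->4, 2->2; deleted nodes 4; deleted edges (11,4,b1); added nodes (none); added edges (11,2,b1); result: nodes: 1:m2, 2:m1, 3:m2, 5:m1, 9:m3, 11:m1 edges: (1,11,b1); (2,11,b1); (3,5,b1); (5,1,b1); (5,3,b1); (9,1,b1); (9,2,b1); (11,2,b1); (11,3,b1)
final:
nodes: 1:m2, 2:m1, 3:m2, 5:m1, 9:m3, 11:m1
edges: (1,11,b1); (2,11,b1); (3,5,b1); (5,1,b1); (5,3,b1); (9,1,b1); (9,2,b1); (11,2,b1); (11,3,b1)


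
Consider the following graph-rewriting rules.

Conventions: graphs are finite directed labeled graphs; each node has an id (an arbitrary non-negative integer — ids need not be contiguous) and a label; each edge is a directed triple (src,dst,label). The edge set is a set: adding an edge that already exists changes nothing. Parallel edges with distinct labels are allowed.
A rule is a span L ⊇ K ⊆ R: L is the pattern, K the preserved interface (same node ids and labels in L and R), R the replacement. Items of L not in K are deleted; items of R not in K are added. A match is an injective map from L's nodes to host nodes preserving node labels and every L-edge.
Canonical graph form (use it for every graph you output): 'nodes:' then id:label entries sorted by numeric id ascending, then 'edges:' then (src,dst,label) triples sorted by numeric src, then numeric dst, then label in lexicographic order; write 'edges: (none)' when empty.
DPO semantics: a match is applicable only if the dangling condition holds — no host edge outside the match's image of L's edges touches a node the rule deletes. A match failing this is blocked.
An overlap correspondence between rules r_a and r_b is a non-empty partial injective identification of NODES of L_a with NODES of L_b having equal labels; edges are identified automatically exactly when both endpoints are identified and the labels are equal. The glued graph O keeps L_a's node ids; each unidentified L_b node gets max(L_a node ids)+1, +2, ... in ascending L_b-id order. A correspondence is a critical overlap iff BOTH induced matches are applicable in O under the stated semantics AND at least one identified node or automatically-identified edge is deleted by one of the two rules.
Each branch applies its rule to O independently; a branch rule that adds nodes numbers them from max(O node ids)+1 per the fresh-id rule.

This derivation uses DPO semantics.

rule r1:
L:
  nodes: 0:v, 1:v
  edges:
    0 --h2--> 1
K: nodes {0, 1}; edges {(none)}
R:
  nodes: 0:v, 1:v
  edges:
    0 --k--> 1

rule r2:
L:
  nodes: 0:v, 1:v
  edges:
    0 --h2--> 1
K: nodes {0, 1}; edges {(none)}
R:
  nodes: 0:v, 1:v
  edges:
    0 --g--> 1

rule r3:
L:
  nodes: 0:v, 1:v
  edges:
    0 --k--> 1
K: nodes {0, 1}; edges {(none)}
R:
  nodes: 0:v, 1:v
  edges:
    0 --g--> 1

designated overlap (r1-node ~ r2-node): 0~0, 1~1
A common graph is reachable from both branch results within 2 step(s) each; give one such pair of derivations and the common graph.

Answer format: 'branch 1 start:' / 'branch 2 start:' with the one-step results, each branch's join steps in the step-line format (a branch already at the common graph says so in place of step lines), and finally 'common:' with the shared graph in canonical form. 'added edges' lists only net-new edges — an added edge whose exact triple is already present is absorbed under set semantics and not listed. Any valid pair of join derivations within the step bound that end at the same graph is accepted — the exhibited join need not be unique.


branch 1 start:
nodes: 0:v, 1:v
edges: (0,1,k)
branch 2 start:
nodes: 0:v, 1:v
edges: (0,1,g)
branch 1 step 1: rule r3; match: 0->0, 1->1; deleted nodes (none); deleted edges (0,1,k); added nodes (none); added edges (0,1,g); result: nodes: 0:v, 1:v edges: (0,1,g)
branch 2: already at the common graph (0 steps)
common:
nodes: 0:v, 1:v
edges: (0,1,g)


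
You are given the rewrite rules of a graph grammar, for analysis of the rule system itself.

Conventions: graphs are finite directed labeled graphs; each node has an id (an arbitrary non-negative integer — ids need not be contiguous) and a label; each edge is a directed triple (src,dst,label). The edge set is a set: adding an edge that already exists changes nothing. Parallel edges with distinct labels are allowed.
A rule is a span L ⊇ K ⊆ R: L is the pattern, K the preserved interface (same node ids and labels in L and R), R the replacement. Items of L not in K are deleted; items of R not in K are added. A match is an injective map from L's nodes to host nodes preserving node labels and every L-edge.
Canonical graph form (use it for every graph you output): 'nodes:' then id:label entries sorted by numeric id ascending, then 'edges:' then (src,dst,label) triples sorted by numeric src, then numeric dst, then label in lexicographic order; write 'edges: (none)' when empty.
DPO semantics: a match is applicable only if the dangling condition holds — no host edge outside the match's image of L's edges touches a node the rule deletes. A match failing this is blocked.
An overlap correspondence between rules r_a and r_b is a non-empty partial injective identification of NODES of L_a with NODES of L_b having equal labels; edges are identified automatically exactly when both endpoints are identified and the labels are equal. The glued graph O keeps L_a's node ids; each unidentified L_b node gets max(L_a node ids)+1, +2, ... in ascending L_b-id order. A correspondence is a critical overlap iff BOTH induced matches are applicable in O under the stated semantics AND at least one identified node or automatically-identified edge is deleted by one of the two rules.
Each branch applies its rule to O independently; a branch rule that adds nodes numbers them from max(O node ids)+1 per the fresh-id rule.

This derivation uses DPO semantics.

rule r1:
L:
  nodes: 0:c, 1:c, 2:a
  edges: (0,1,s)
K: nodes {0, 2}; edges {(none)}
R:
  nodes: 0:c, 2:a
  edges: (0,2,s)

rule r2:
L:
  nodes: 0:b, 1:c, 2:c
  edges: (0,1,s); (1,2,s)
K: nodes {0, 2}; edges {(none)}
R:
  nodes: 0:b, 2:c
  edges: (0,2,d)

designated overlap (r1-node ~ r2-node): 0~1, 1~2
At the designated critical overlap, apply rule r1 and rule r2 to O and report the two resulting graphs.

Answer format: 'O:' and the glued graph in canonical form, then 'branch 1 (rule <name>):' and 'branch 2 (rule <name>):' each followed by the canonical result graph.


O:
nodes: 0:c, 1:c, 2:a, 3:b
edges: (0,1,s); (3,0,s)
branch 1 (rule r1):
nodes: 0:c, 2:a, 3:b
edges: (0,2,s); (3,0,s)
branch 2 (rule r2):
nodes: 1:c, 2:a, 3:b
edges: (3,1,d)


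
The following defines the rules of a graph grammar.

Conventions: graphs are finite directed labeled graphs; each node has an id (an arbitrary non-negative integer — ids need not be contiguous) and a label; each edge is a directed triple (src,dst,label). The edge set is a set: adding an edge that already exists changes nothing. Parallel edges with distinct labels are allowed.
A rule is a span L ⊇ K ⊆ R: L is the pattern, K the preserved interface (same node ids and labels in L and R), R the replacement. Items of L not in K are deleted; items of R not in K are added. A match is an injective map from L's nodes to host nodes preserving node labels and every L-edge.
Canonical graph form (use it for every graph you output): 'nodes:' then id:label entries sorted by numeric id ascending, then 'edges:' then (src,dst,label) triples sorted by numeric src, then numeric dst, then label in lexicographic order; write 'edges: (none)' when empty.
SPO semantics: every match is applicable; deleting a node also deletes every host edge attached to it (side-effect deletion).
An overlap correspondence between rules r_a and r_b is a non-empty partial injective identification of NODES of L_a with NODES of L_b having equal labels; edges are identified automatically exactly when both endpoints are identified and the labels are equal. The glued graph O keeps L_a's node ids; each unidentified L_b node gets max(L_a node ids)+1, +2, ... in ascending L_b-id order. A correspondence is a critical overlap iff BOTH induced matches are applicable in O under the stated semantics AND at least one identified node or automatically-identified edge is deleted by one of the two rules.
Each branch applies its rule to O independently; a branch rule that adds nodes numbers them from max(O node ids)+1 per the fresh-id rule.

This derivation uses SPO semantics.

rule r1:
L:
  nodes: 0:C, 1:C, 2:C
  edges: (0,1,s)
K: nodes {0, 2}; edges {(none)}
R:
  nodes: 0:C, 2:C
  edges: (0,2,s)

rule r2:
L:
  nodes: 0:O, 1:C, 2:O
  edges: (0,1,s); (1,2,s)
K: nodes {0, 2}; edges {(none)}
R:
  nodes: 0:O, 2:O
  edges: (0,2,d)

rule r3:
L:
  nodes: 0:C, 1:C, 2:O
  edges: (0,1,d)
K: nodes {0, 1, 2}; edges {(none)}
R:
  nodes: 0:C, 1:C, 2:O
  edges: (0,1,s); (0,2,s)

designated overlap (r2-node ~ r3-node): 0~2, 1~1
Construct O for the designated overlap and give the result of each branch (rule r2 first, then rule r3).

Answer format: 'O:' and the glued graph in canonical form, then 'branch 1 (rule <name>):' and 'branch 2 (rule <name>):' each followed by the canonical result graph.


O:
nodes: 0:O, 1:C, 2:O, 3:C
edges: (0,1,s); (1,2,s); (3,1,d)
branch 1 (rule r2):
nodes: 0:O, 2:O, 3:C
edges: (0,2,d)
branch 2 (rule r3):
nodes: 0:O, 1:C, 2:O, 3:C
edges: (0,1,s); (1,2,s); (3,0,s); (3,1,s)


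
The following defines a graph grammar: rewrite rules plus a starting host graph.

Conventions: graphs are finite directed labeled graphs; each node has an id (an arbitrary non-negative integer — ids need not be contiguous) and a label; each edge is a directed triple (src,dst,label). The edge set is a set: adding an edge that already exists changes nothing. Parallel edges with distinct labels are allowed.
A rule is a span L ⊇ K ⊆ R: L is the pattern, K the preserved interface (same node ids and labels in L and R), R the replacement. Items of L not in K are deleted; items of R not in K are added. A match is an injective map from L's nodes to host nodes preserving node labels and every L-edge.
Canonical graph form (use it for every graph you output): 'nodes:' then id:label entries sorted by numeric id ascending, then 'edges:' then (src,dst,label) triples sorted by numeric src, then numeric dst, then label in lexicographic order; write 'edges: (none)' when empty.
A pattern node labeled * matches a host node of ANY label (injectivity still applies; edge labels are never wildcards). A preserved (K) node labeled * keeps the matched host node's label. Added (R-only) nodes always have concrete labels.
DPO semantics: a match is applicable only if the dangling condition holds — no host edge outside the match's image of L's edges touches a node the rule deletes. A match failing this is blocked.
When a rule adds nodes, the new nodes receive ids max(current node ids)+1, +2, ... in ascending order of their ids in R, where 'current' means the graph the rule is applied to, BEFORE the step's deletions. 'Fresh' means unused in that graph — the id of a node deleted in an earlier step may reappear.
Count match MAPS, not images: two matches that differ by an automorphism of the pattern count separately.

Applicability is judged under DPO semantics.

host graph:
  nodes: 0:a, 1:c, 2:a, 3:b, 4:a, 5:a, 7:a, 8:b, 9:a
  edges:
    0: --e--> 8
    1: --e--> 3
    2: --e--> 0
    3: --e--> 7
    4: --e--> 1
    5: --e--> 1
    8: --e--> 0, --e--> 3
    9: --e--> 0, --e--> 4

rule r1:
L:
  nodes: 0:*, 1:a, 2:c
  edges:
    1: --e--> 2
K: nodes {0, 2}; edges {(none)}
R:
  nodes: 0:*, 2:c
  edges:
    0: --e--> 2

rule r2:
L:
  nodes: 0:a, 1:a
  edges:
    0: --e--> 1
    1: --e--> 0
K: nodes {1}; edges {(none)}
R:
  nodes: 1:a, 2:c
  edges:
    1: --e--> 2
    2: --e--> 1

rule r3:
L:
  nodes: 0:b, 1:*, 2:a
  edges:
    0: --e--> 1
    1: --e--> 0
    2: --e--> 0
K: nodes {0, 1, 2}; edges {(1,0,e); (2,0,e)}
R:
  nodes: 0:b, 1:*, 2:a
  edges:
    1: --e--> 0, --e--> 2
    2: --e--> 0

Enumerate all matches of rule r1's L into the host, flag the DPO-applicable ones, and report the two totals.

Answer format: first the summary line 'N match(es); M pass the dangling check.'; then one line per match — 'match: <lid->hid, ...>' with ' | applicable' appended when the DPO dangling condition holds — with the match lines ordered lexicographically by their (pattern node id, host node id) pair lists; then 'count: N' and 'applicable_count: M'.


14 match(es); 7 pass the dangling check.
match: 0->0, 1->4, 2->1
match: 0->0, 1->5, 2->1 | applicable
match: 0->2, 1->4, 2->1
match: 0->2, 1->5, 2->1 | applicable
match: 0->3, 1->4, 2->1
match: 0->3, 1->5, 2->1 | applicable
match: 0->4, 1->5, 2->1 | applicable
match: 0->5, 1->4, 2->1
match: 0->7, 1->4, 2->1
match: 0->7, 1->5, 2->1 | applicable
match: 0->8, 1->4, 2->1
match: 0->8, 1->5, 2->1 | applicable
match: 0->9, 1->4, 2->1
match: 0->9, 1->5, 2->1 | applicable
count: 14
applicable_count: 7
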